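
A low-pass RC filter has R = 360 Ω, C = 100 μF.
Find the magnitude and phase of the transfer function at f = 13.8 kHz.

Step 1 — Angular frequency: ω = 2π·1.38e+04 = 8.671e+04 rad/s.
Step 2 — Transfer function: H(jω) = 1/(1 + jωRC).
Step 3 — Denominator: 1 + jωRC = 1 + j·8.671e+04·360·0.0001 = 1 + j3121.
Step 4 — H = 1.026e-07 - j0.0003204.
Step 5 — Magnitude: |H| = 0.0003204 (-69.9 dB); phase: φ = -90.0°.

|H| = 0.0003204 (-69.9 dB), φ = -90.0°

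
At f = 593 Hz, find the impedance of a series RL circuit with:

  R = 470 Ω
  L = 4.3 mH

Step 1 — Angular frequency: ω = 2π·f = 2π·593 = 3726 rad/s.
Step 2 — Component impedances:
  R: Z = R = 470 Ω
  L: Z = jωL = j·3726·0.0043 = 0 + j16.02 Ω
Step 3 — Series combination: Z_total = R + L = 470 + j16.02 Ω = 470.3∠2.0° Ω.

Z = 470 + j16.02 Ω = 470.3∠2.0° Ω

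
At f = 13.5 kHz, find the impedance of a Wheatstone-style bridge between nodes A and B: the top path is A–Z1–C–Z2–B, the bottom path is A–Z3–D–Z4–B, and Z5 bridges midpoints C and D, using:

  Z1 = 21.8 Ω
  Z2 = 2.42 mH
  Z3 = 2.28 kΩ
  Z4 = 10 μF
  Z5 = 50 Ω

Step 1 — Angular frequency: ω = 2π·f = 2π·1.35e+04 = 8.482e+04 rad/s.
Step 2 — Component impedances:
  Z1: Z = R = 21.8 Ω
  Z2: Z = jωL = j·8.482e+04·0.00242 = 0 + j205.3 Ω
  Z3: Z = R = 2280 Ω
  Z4: Z = 1/(jωC) = -j/(ω·C) = 0 - j1.179 Ω
  Z5: Z = R = 50 Ω
Step 3 — Bridge requires nodal analysis (the Z5 bridge couples midpoints C and D, so the two paths cannot be reduced to a simple series/parallel combination). Setting node B to ground and injecting 1 A at node A, the 3-node admittance system at A, C, D solves to V_A = Z_AB = 67.53 + j9.828 Ω = 68.24∠8.3° Ω.

Z = 67.53 + j9.828 Ω = 68.24∠8.3° Ω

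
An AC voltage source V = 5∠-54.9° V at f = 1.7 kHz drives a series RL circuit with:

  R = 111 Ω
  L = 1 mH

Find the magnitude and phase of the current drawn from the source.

Step 1 — Angular frequency: ω = 2π·f = 2π·1700 = 1.068e+04 rad/s.
Step 2 — Component impedances:
  R: Z = R = 111 Ω
  L: Z = jωL = j·1.068e+04·0.001 = 0 + j10.68 Ω
Step 3 — Series combination: Z_total = R + L = 111 + j10.68 Ω = 111.5∠5.5° Ω.
Step 4 — Source phasor: V = 5∠-54.9° V = 2.875 - j4.091 V.
Step 5 — Ohm's law: I = V / Z_total = (2.875 - j4.091) / (111 + j10.68) = 0.02215 - j0.03899 A.
Step 6 — Convert to polar: |I| = 0.04484 A, ∠I = -60.4°.

I = 0.04484∠-60.4° A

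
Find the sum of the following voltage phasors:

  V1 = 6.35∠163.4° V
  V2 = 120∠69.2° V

Step 1 — Convert each phasor to rectangular form:
  V1 = 6.35·(cos(163.4°) + j·sin(163.4°)) = -6.085 + j1.814 V
  V2 = 120·(cos(69.2°) + j·sin(69.2°)) = 42.61 + j112.2 V
Step 2 — Sum components: V_total = 36.53 + j114 V.
Step 3 — Convert to polar: |V_total| = 119.7 V, ∠V_total = 72.2°.

V_total = 119.7∠72.2° V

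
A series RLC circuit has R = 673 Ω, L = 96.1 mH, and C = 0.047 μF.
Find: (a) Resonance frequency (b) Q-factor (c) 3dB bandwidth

Step 1 — Resonance condition Im(Z)=0 gives ω₀ = 1/√(LC).
Step 2 — ω₀ = 1/√(0.0961·4.7e-08) = 1.488e+04 rad/s.
Step 3 — f₀ = ω₀/(2π) = 2368 Hz.
Step 4 — Series Q: Q = ω₀L/R = 1.488e+04·0.0961/673 = 2.125.
Step 5 — 3dB bandwidth: Δω = ω₀/Q = 7003 rad/s; BW = Δω/(2π) = 1115 Hz.

(a) f₀ = 2368 Hz  (b) Q = 2.125  (c) BW = 1115 Hz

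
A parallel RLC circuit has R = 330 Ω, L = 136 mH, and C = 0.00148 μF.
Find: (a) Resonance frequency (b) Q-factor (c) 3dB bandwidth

Step 1 — Resonance: ω₀ = 1/√(LC) = 1/√(0.136·1.48e-09) = 7.049e+04 rad/s.
Step 2 — f₀ = ω₀/(2π) = 1.122e+04 Hz.
Step 3 — Parallel Q: Q = R/(ω₀L) = 330/(7.049e+04·0.136) = 0.03443.
Step 4 — Bandwidth: Δω = ω₀/Q = 2.048e+06 rad/s; BW = Δω/(2π) = 3.259e+05 Hz.

(a) f₀ = 1.122e+04 Hz  (b) Q = 0.03443  (c) BW = 3.259e+05 Hz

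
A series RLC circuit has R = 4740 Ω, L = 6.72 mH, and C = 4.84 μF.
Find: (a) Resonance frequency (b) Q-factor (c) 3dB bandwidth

Step 1 — Resonance condition Im(Z)=0 gives ω₀ = 1/√(LC).
Step 2 — ω₀ = 1/√(0.00672·4.84e-06) = 5545 rad/s.
Step 3 — f₀ = ω₀/(2π) = 882.5 Hz.
Step 4 — Series Q: Q = ω₀L/R = 5545·0.00672/4740 = 0.007861.
Step 5 — 3dB bandwidth: Δω = ω₀/Q = 7.054e+05 rad/s; BW = Δω/(2π) = 1.123e+05 Hz.

(a) f₀ = 882.5 Hz  (b) Q = 0.007861  (c) BW = 1.123e+05 Hz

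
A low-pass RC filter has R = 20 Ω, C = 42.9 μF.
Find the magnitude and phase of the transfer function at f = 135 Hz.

Step 1 — Angular frequency: ω = 2π·135 = 848.2 rad/s.
Step 2 — Transfer function: H(jω) = 1/(1 + jωRC).
Step 3 — Denominator: 1 + jωRC = 1 + j·848.2·20·4.29e-05 = 1 + j0.7278.
Step 4 — H = 0.6537 - j0.4758.
Step 5 — Magnitude: |H| = 0.8085 (-1.8 dB); phase: φ = -36.0°.

|H| = 0.8085 (-1.8 dB), φ = -36.0°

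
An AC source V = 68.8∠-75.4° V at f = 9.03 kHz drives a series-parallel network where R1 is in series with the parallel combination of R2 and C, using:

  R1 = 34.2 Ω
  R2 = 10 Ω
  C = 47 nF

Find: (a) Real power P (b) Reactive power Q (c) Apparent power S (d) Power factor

Step 1 — Angular frequency: ω = 2π·f = 2π·9030 = 5.674e+04 rad/s.
Step 2 — Component impedances:
  R1: Z = R = 34.2 Ω
  R2: Z = R = 10 Ω
  C: Z = 1/(jωC) = -j/(ω·C) = 0 - j375 Ω
Step 3 — Parallel branch: R2 || C = 1/(1/R2 + 1/C) = 9.993 - j0.2665 Ω.
Step 4 — Series with R1: Z_total = R1 + (R2 || C) = 44.19 - j0.2665 Ω = 44.19∠-0.3° Ω.
Step 5 — Source phasor: V = 68.8∠-75.4° V = 17.34 - j66.58 V.
Step 6 — Current: I = V / Z = 0.4015 - j1.504 A = 1.557∠-75.1° A.
Step 7 — Complex power: S = V·I* = 107.1 - j0.6458 VA.
Step 8 — Real power: P = Re(S) = 107.1 W.
Step 9 — Reactive power: Q = Im(S) = -0.6458 VAR.
Step 10 — Apparent power: |S| = 107.1 VA.
Step 11 — Power factor: PF = P/|S| = 1 (leading).

(a) P = 107.1 W  (b) Q = -0.6458 VAR  (c) S = 107.1 VA  (d) PF = 1 (leading)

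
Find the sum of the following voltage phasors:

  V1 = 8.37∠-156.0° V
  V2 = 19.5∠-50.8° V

Step 1 — Convert each phasor to rectangular form:
  V1 = 8.37·(cos(-156.0°) + j·sin(-156.0°)) = -7.646 - j3.404 V
  V2 = 19.5·(cos(-50.8°) + j·sin(-50.8°)) = 12.32 - j15.11 V
Step 2 — Sum components: V_total = 4.678 - j18.52 V.
Step 3 — Convert to polar: |V_total| = 19.1 V, ∠V_total = -75.8°.

V_total = 19.1∠-75.8° V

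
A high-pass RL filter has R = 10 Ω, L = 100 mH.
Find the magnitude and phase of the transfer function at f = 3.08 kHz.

Step 1 — Angular frequency: ω = 2π·3080 = 1.935e+04 rad/s.
Step 2 — Transfer function: H(jω) = jωL/(R + jωL).
Step 3 — Numerator jωL = j·1935; denominator R + jωL = 10 + j1935.
Step 4 — H = 1 + j0.005167.
Step 5 — Magnitude: |H| = 1 (-0.0 dB); phase: φ = 0.3°.

|H| = 1 (-0.0 dB), φ = 0.3°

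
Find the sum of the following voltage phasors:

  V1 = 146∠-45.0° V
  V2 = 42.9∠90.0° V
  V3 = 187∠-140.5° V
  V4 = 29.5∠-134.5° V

Step 1 — Convert each phasor to rectangular form:
  V1 = 146·(cos(-45.0°) + j·sin(-45.0°)) = 103.2 - j103.2 V
  V2 = 42.9·(cos(90.0°) + j·sin(90.0°)) = 0 + j42.9 V
  V3 = 187·(cos(-140.5°) + j·sin(-140.5°)) = -144.3 - j118.9 V
  V4 = 29.5·(cos(-134.5°) + j·sin(-134.5°)) = -20.68 - j21.04 V
Step 2 — Sum components: V_total = -61.73 - j200.3 V.
Step 3 — Convert to polar: |V_total| = 209.6 V, ∠V_total = -107.1°.

V_total = 209.6∠-107.1° V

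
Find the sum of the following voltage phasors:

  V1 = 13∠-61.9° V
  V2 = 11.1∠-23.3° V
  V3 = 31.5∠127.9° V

Step 1 — Convert each phasor to rectangular form:
  V1 = 13·(cos(-61.9°) + j·sin(-61.9°)) = 6.123 - j11.47 V
  V2 = 11.1·(cos(-23.3°) + j·sin(-23.3°)) = 10.19 - j4.391 V
  V3 = 31.5·(cos(127.9°) + j·sin(127.9°)) = -19.35 + j24.86 V
Step 2 — Sum components: V_total = -3.032 + j8.998 V.
Step 3 — Convert to polar: |V_total| = 9.495 V, ∠V_total = 108.6°.

V_total = 9.495∠108.6° V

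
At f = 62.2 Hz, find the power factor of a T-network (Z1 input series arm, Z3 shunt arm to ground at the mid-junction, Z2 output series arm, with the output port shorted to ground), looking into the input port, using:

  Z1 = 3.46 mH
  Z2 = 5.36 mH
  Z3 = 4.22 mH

Step 1 — Angular frequency: ω = 2π·f = 2π·62.2 = 390.8 rad/s.
Step 2 — Component impedances:
  Z1: Z = jωL = j·390.8·0.00346 = 0 + j1.352 Ω
  Z2: Z = jωL = j·390.8·0.00536 = 0 + j2.095 Ω
  Z3: Z = jωL = j·390.8·0.00422 = 0 + j1.649 Ω
Step 3 — With the output port shorted to ground, the output series arm Z2 runs from the junction to ground; the shunt arm Z3 also runs from the junction to ground. They appear in parallel: Z3 || Z2 = 0 + j0.9227 Ω.
Step 4 — Series with input arm Z1: Z_in = Z1 + (Z3 || Z2) = 0 + j2.275 Ω = 2.275∠90.0° Ω.
Step 5 — Power factor: PF = cos(φ) = Re(Z)/|Z| = 0/2.275 = 0.
Step 6 — Type: Im(Z) = 2.275 ⇒ lagging (phase φ = 90.0°).

PF = 0 (lagging, φ = 90.0°)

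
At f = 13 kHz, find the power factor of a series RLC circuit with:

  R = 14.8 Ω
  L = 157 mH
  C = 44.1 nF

Step 1 — Angular frequency: ω = 2π·f = 2π·1.3e+04 = 8.168e+04 rad/s.
Step 2 — Component impedances:
  R: Z = R = 14.8 Ω
  L: Z = jωL = j·8.168e+04·0.157 = 0 + j1.282e+04 Ω
  C: Z = 1/(jωC) = -j/(ω·C) = 0 - j277.6 Ω
Step 3 — Series combination: Z_total = R + L + C = 14.8 + j1.255e+04 Ω = 1.255e+04∠89.9° Ω.
Step 4 — Power factor: PF = cos(φ) = Re(Z)/|Z| = 14.8/12546 = 0.00118.
Step 5 — Type: Im(Z) = 1.255e+04 ⇒ lagging (phase φ = 89.9°).

PF = 0.00118 (lagging, φ = 89.9°)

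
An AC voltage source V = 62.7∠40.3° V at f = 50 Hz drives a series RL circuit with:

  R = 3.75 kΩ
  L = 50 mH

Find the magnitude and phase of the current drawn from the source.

Step 1 — Angular frequency: ω = 2π·f = 2π·50 = 314.2 rad/s.
Step 2 — Component impedances:
  R: Z = R = 3750 Ω
  L: Z = jωL = j·314.2·0.05 = 0 + j15.71 Ω
Step 3 — Series combination: Z_total = R + L = 3750 + j15.71 Ω = 3750∠0.2° Ω.
Step 4 — Source phasor: V = 62.7∠40.3° V = 47.82 + j40.55 V.
Step 5 — Ohm's law: I = V / Z_total = (47.82 + j40.55) / (3750 + j15.71) = 0.0128 + j0.01076 A.
Step 6 — Convert to polar: |I| = 0.01672 A, ∠I = 40.1°.

I = 0.01672∠40.1° A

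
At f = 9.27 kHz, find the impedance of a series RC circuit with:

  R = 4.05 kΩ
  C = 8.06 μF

Step 1 — Angular frequency: ω = 2π·f = 2π·9270 = 5.825e+04 rad/s.
Step 2 — Component impedances:
  R: Z = R = 4050 Ω
  C: Z = 1/(jωC) = -j/(ω·C) = 0 - j2.13 Ω
Step 3 — Series combination: Z_total = R + C = 4050 - j2.13 Ω = 4050∠-0.0° Ω.

Z = 4050 - j2.13 Ω = 4050∠-0.0° Ω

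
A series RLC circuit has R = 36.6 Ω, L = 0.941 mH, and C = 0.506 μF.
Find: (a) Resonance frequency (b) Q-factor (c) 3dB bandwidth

Step 1 — Resonance: ω₀ = 1/√(LC) = 1/√(0.000941·5.06e-07) = 4.583e+04 rad/s.
Step 2 — f₀ = ω₀/(2π) = 7294 Hz.
Step 3 — Series Q: Q = ω₀L/R = 4.583e+04·0.000941/36.6 = 1.178.
Step 4 — Bandwidth: Δω = ω₀/Q = 3.889e+04 rad/s; BW = Δω/(2π) = 6190 Hz.

(a) f₀ = 7294 Hz  (b) Q = 1.178  (c) BW = 6190 Hz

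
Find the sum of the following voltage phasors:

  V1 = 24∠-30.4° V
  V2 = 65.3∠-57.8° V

Step 1 — Convert each phasor to rectangular form:
  V1 = 24·(cos(-30.4°) + j·sin(-30.4°)) = 20.7 - j12.14 V
  V2 = 65.3·(cos(-57.8°) + j·sin(-57.8°)) = 34.8 - j55.26 V
Step 2 — Sum components: V_total = 55.5 - j67.4 V.
Step 3 — Convert to polar: |V_total| = 87.31 V, ∠V_total = -50.5°.

V_total = 87.31∠-50.5° V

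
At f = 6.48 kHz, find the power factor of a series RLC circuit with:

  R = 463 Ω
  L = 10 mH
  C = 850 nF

Step 1 — Angular frequency: ω = 2π·f = 2π·6480 = 4.072e+04 rad/s.
Step 2 — Component impedances:
  R: Z = R = 463 Ω
  L: Z = jωL = j·4.072e+04·0.01 = 0 + j407.2 Ω
  C: Z = 1/(jωC) = -j/(ω·C) = 0 - j28.9 Ω
Step 3 — Series combination: Z_total = R + L + C = 463 + j378.3 Ω = 597.9∠39.2° Ω.
Step 4 — Power factor: PF = cos(φ) = Re(Z)/|Z| = 463/597.9 = 0.7744.
Step 5 — Type: Im(Z) = 378.3 ⇒ lagging (phase φ = 39.2°).

PF = 0.7744 (lagging, φ = 39.2°)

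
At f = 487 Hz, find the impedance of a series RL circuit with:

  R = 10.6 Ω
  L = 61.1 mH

Step 1 — Angular frequency: ω = 2π·f = 2π·487 = 3060 rad/s.
Step 2 — Component impedances:
  R: Z = R = 10.6 Ω
  L: Z = jωL = j·3060·0.0611 = 0 + j187 Ω
Step 3 — Series combination: Z_total = R + L = 10.6 + j187 Ω = 187.3∠86.8° Ω.

Z = 10.6 + j187 Ω = 187.3∠86.8° Ω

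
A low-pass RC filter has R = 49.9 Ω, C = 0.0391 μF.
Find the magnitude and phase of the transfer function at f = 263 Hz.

Step 1 — Angular frequency: ω = 2π·263 = 1652 rad/s.
Step 2 — Transfer function: H(jω) = 1/(1 + jωRC).
Step 3 — Denominator: 1 + jωRC = 1 + j·1652·49.9·3.91e-08 = 1 + j0.003224.
Step 4 — H = 1 - j0.003224.
Step 5 — Magnitude: |H| = 1 (-0.0 dB); phase: φ = -0.2°.

|H| = 1 (-0.0 dB), φ = -0.2°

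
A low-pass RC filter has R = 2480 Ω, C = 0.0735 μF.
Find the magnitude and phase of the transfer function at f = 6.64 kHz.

Step 1 — Angular frequency: ω = 2π·6640 = 4.172e+04 rad/s.
Step 2 — Transfer function: H(jω) = 1/(1 + jωRC).
Step 3 — Denominator: 1 + jωRC = 1 + j·4.172e+04·2480·7.35e-08 = 1 + j7.605.
Step 4 — H = 0.017 - j0.1293.
Step 5 — Magnitude: |H| = 0.1304 (-17.7 dB); phase: φ = -82.5°.

|H| = 0.1304 (-17.7 dB), φ = -82.5°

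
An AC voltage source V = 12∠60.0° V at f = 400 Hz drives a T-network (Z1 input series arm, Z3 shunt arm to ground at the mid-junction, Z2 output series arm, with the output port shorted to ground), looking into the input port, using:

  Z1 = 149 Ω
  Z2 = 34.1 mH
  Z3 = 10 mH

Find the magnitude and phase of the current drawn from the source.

Step 1 — Angular frequency: ω = 2π·f = 2π·400 = 2513 rad/s.
Step 2 — Component impedances:
  Z1: Z = R = 149 Ω
  Z2: Z = jωL = j·2513·0.0341 = 0 + j85.7 Ω
  Z3: Z = jωL = j·2513·0.01 = 0 + j25.13 Ω
Step 3 — With the output port shorted to ground, the output series arm Z2 runs from the junction to ground; the shunt arm Z3 also runs from the junction to ground. They appear in parallel: Z3 || Z2 = 0 + j19.43 Ω.
Step 4 — Series with input arm Z1: Z_in = Z1 + (Z3 || Z2) = 149 + j19.43 Ω = 150.3∠7.4° Ω.
Step 5 — Source phasor: V = 12∠60.0° V = 6 + j10.39 V.
Step 6 — Ohm's law: I = V / Z_total = (6 + j10.39) / (149 + j19.43) = 0.04854 + j0.06342 A.
Step 7 — Convert to polar: |I| = 0.07986 A, ∠I = 52.6°.

I = 0.07986∠52.6° A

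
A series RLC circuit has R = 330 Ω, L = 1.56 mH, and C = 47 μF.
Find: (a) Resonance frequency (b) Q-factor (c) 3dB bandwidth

Step 1 — Resonance condition Im(Z)=0 gives ω₀ = 1/√(LC).
Step 2 — ω₀ = 1/√(0.00156·4.7e-05) = 3693 rad/s.
Step 3 — f₀ = ω₀/(2π) = 587.8 Hz.
Step 4 — Series Q: Q = ω₀L/R = 3693·0.00156/330 = 0.01746.
Step 5 — 3dB bandwidth: Δω = ω₀/Q = 2.115e+05 rad/s; BW = Δω/(2π) = 3.367e+04 Hz.

(a) f₀ = 587.8 Hz  (b) Q = 0.01746  (c) BW = 3.367e+04 Hz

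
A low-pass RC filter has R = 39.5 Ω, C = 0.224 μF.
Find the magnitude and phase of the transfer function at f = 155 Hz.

Step 1 — Angular frequency: ω = 2π·155 = 973.9 rad/s.
Step 2 — Transfer function: H(jω) = 1/(1 + jωRC).
Step 3 — Denominator: 1 + jωRC = 1 + j·973.9·39.5·2.24e-07 = 1 + j0.008617.
Step 4 — H = 0.9999 - j0.008616.
Step 5 — Magnitude: |H| = 1 (-0.0 dB); phase: φ = -0.5°.

|H| = 1 (-0.0 dB), φ = -0.5°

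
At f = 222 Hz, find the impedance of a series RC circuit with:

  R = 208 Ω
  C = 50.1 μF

Step 1 — Angular frequency: ω = 2π·f = 2π·222 = 1395 rad/s.
Step 2 — Component impedances:
  R: Z = R = 208 Ω
  C: Z = 1/(jωC) = -j/(ω·C) = 0 - j14.31 Ω
Step 3 — Series combination: Z_total = R + C = 208 - j14.31 Ω = 208.5∠-3.9° Ω.

Z = 208 - j14.31 Ω = 208.5∠-3.9° Ω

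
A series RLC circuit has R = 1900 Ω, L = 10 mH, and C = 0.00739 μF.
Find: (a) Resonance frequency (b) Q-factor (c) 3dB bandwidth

Step 1 — Resonance: ω₀ = 1/√(LC) = 1/√(0.01·7.39e-09) = 1.163e+05 rad/s.
Step 2 — f₀ = ω₀/(2π) = 1.851e+04 Hz.
Step 3 — Series Q: Q = ω₀L/R = 1.163e+05·0.01/1900 = 0.6122.
Step 4 — Bandwidth: Δω = ω₀/Q = 1.9e+05 rad/s; BW = Δω/(2π) = 3.024e+04 Hz.

(a) f₀ = 1.851e+04 Hz  (b) Q = 0.6122  (c) BW = 3.024e+04 Hz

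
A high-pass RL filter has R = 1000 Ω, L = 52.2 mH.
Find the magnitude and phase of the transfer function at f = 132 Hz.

Step 1 — Angular frequency: ω = 2π·132 = 829.4 rad/s.
Step 2 — Transfer function: H(jω) = jωL/(R + jωL).
Step 3 — Numerator jωL = j·43.29; denominator R + jωL = 1000 + j43.29.
Step 4 — H = 0.001871 + j0.04321.
Step 5 — Magnitude: |H| = 0.04325 (-27.3 dB); phase: φ = 87.5°.

|H| = 0.04325 (-27.3 dB), φ = 87.5°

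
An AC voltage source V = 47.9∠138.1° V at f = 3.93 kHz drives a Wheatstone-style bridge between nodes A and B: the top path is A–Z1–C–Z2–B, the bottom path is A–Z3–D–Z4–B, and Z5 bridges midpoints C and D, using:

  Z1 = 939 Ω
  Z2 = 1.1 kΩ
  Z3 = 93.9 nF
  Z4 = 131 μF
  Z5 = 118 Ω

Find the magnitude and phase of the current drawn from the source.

Step 1 — Angular frequency: ω = 2π·f = 2π·3930 = 2.469e+04 rad/s.
Step 2 — Component impedances:
  Z1: Z = R = 939 Ω
  Z2: Z = R = 1100 Ω
  Z3: Z = 1/(jωC) = -j/(ω·C) = 0 - j431.3 Ω
  Z4: Z = 1/(jωC) = -j/(ω·C) = 0 - j0.3091 Ω
  Z5: Z = R = 118 Ω
Step 3 — Bridge requires nodal analysis (the Z5 bridge couples midpoints C and D, so the two paths cannot be reduced to a simple series/parallel combination). Setting node B to ground and injecting 1 A at node A, the 3-node admittance system at A, C, D solves to V_A = Z_AB = 152.1 - j368.9 Ω = 399∠-67.6° Ω.
Step 4 — Source phasor: V = 47.9∠138.1° V = -35.65 + j31.99 V.
Step 5 — Ohm's law: I = V / Z_total = (-35.65 + j31.99) / (152.1 - j368.9) = -0.1082 - j0.05206 A.
Step 6 — Convert to polar: |I| = 0.1201 A, ∠I = -154.3°.

I = 0.1201∠-154.3° A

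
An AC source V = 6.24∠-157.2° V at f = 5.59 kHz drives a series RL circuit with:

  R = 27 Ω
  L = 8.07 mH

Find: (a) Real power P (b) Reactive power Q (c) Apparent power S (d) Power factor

Step 1 — Angular frequency: ω = 2π·f = 2π·5590 = 3.512e+04 rad/s.
Step 2 — Component impedances:
  R: Z = R = 27 Ω
  L: Z = jωL = j·3.512e+04·0.00807 = 0 + j283.4 Ω
Step 3 — Series combination: Z_total = R + L = 27 + j283.4 Ω = 284.7∠84.6° Ω.
Step 4 — Source phasor: V = 6.24∠-157.2° V = -5.752 - j2.418 V.
Step 5 — Current: I = V / Z = -0.01037 + j0.01931 A = 0.02192∠118.2° A.
Step 6 — Complex power: S = V·I* = 0.01297 + j0.1361 VA.
Step 7 — Real power: P = Re(S) = 0.01297 W.
Step 8 — Reactive power: Q = Im(S) = 0.1361 VAR.
Step 9 — Apparent power: |S| = 0.1368 VA.
Step 10 — Power factor: PF = P/|S| = 0.09483 (lagging).

(a) P = 0.01297 W  (b) Q = 0.1361 VAR  (c) S = 0.1368 VA  (d) PF = 0.09483 (lagging)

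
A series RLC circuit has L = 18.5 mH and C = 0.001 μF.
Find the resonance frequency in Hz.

Step 1 — Resonance condition Im(Z)=0 gives ω₀ = 1/√(LC).
Step 2 — ω₀ = 1/√(0.0185·1e-09) = 2.325e+05 rad/s.
Step 3 — f₀ = ω₀/(2π) = 3.7e+04 Hz.

f₀ = 3.7e+04 Hz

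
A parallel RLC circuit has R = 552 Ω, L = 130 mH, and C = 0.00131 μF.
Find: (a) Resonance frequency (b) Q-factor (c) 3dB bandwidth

Step 1 — Resonance: ω₀ = 1/√(LC) = 1/√(0.13·1.31e-09) = 7.663e+04 rad/s.
Step 2 — f₀ = ω₀/(2π) = 1.22e+04 Hz.
Step 3 — Parallel Q: Q = R/(ω₀L) = 552/(7.663e+04·0.13) = 0.05541.
Step 4 — Bandwidth: Δω = ω₀/Q = 1.383e+06 rad/s; BW = Δω/(2π) = 2.201e+05 Hz.

(a) f₀ = 1.22e+04 Hz  (b) Q = 0.05541  (c) BW = 2.201e+05 Hz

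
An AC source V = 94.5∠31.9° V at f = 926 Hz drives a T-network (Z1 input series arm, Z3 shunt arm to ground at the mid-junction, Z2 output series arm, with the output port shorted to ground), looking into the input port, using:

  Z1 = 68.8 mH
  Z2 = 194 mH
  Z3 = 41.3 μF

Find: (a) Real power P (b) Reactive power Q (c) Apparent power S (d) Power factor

Step 1 — Angular frequency: ω = 2π·f = 2π·926 = 5818 rad/s.
Step 2 — Component impedances:
  Z1: Z = jωL = j·5818·0.0688 = 0 + j400.3 Ω
  Z2: Z = jωL = j·5818·0.194 = 0 + j1129 Ω
  Z3: Z = 1/(jωC) = -j/(ω·C) = 0 - j4.162 Ω
Step 3 — With the output port shorted to ground, the output series arm Z2 runs from the junction to ground; the shunt arm Z3 also runs from the junction to ground. They appear in parallel: Z3 || Z2 = 0 - j4.177 Ω.
Step 4 — Series with input arm Z1: Z_in = Z1 + (Z3 || Z2) = 0 + j396.1 Ω = 396.1∠90.0° Ω.
Step 5 — Source phasor: V = 94.5∠31.9° V = 80.23 + j49.94 V.
Step 6 — Current: I = V / Z = 0.1261 - j0.2025 A = 0.2386∠-58.1° A.
Step 7 — Complex power: S = V·I* = 0 + j22.54 VA.
Step 8 — Real power: P = Re(S) = 0 W.
Step 9 — Reactive power: Q = Im(S) = 22.54 VAR.
Step 10 — Apparent power: |S| = 22.54 VA.
Step 11 — Power factor: PF = P/|S| = 0 (lagging).

(a) P = 0 W  (b) Q = 22.54 VAR  (c) S = 22.54 VA  (d) PF = 0 (lagging)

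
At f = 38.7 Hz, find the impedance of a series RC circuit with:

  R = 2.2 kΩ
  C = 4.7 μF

Step 1 — Angular frequency: ω = 2π·f = 2π·38.7 = 243.2 rad/s.
Step 2 — Component impedances:
  R: Z = R = 2200 Ω
  C: Z = 1/(jωC) = -j/(ω·C) = 0 - j875 Ω
Step 3 — Series combination: Z_total = R + C = 2200 - j875 Ω = 2368∠-21.7° Ω.

Z = 2200 - j875 Ω = 2368∠-21.7° Ω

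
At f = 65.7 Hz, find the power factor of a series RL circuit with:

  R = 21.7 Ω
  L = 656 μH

Step 1 — Angular frequency: ω = 2π·f = 2π·65.7 = 412.8 rad/s.
Step 2 — Component impedances:
  R: Z = R = 21.7 Ω
  L: Z = jωL = j·412.8·0.000656 = 0 + j0.2708 Ω
Step 3 — Series combination: Z_total = R + L = 21.7 + j0.2708 Ω = 21.7∠0.7° Ω.
Step 4 — Power factor: PF = cos(φ) = Re(Z)/|Z| = 21.7/21.702 = 0.9999.
Step 5 — Type: Im(Z) = 0.2708 ⇒ lagging (phase φ = 0.7°).

PF = 0.9999 (lagging, φ = 0.7°)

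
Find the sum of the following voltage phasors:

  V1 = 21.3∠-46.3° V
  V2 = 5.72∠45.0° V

Step 1 — Convert each phasor to rectangular form:
  V1 = 21.3·(cos(-46.3°) + j·sin(-46.3°)) = 14.72 - j15.4 V
  V2 = 5.72·(cos(45.0°) + j·sin(45.0°)) = 4.045 + j4.045 V
Step 2 — Sum components: V_total = 18.76 - j11.35 V.
Step 3 — Convert to polar: |V_total| = 21.93 V, ∠V_total = -31.2°.

V_total = 21.93∠-31.2° V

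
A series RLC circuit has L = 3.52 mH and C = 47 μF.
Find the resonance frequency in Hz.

Step 1 — Resonance condition Im(Z)=0 gives ω₀ = 1/√(LC).
Step 2 — ω₀ = 1/√(0.00352·4.7e-05) = 2459 rad/s.
Step 3 — f₀ = ω₀/(2π) = 391.3 Hz.

f₀ = 391.3 Hz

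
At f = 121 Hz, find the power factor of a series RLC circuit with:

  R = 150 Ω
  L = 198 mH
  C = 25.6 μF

Step 1 — Angular frequency: ω = 2π·f = 2π·121 = 760.3 rad/s.
Step 2 — Component impedances:
  R: Z = R = 150 Ω
  L: Z = jωL = j·760.3·0.198 = 0 + j150.5 Ω
  C: Z = 1/(jωC) = -j/(ω·C) = 0 - j51.38 Ω
Step 3 — Series combination: Z_total = R + L + C = 150 + j99.15 Ω = 179.8∠33.5° Ω.
Step 4 — Power factor: PF = cos(φ) = Re(Z)/|Z| = 150/179.81 = 0.8342.
Step 5 — Type: Im(Z) = 99.15 ⇒ lagging (phase φ = 33.5°).

PF = 0.8342 (lagging, φ = 33.5°)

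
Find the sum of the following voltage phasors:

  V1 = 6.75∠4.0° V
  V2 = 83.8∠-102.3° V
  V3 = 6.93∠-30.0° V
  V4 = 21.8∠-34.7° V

Step 1 — Convert each phasor to rectangular form:
  V1 = 6.75·(cos(4.0°) + j·sin(4.0°)) = 6.734 + j0.4709 V
  V2 = 83.8·(cos(-102.3°) + j·sin(-102.3°)) = -17.85 - j81.88 V
  V3 = 6.93·(cos(-30.0°) + j·sin(-30.0°)) = 6.002 - j3.465 V
  V4 = 21.8·(cos(-34.7°) + j·sin(-34.7°)) = 17.92 - j12.41 V
Step 2 — Sum components: V_total = 12.81 - j97.28 V.
Step 3 — Convert to polar: |V_total| = 98.12 V, ∠V_total = -82.5°.

V_total = 98.12∠-82.5° V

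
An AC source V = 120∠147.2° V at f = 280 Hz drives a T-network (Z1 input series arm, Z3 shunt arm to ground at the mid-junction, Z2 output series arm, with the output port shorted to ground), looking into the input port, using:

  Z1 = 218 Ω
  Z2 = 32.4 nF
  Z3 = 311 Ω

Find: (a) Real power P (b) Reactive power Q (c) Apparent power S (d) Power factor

Step 1 — Angular frequency: ω = 2π·f = 2π·280 = 1759 rad/s.
Step 2 — Component impedances:
  Z1: Z = R = 218 Ω
  Z2: Z = 1/(jωC) = -j/(ω·C) = 0 - j1.754e+04 Ω
  Z3: Z = R = 311 Ω
Step 3 — With the output port shorted to ground, the output series arm Z2 runs from the junction to ground; the shunt arm Z3 also runs from the junction to ground. They appear in parallel: Z3 || Z2 = 310.9 - j5.511 Ω.
Step 4 — Series with input arm Z1: Z_in = Z1 + (Z3 || Z2) = 528.9 - j5.511 Ω = 528.9∠-0.6° Ω.
Step 5 — Source phasor: V = 120∠147.2° V = -100.9 + j65 V.
Step 6 — Current: I = V / Z = -0.192 + j0.1209 A = 0.2269∠147.8° A.
Step 7 — Complex power: S = V·I* = 27.22 - j0.2837 VA.
Step 8 — Real power: P = Re(S) = 27.22 W.
Step 9 — Reactive power: Q = Im(S) = -0.2837 VAR.
Step 10 — Apparent power: |S| = 27.22 VA.
Step 11 — Power factor: PF = P/|S| = 0.9999 (leading).

(a) P = 27.22 W  (b) Q = -0.2837 VAR  (c) S = 27.22 VA  (d) PF = 0.9999 (leading)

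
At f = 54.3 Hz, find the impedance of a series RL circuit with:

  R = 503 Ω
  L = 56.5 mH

Step 1 — Angular frequency: ω = 2π·f = 2π·54.3 = 341.2 rad/s.
Step 2 — Component impedances:
  R: Z = R = 503 Ω
  L: Z = jωL = j·341.2·0.0565 = 0 + j19.28 Ω
Step 3 — Series combination: Z_total = R + L = 503 + j19.28 Ω = 503.4∠2.2° Ω.

Z = 503 + j19.28 Ω = 503.4∠2.2° Ω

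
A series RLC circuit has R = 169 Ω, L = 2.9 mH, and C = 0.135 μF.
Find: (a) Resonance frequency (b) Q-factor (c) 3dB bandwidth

Step 1 — Resonance: ω₀ = 1/√(LC) = 1/√(0.0029·1.35e-07) = 5.054e+04 rad/s.
Step 2 — f₀ = ω₀/(2π) = 8044 Hz.
Step 3 — Series Q: Q = ω₀L/R = 5.054e+04·0.0029/169 = 0.8673.
Step 4 — Bandwidth: Δω = ω₀/Q = 5.828e+04 rad/s; BW = Δω/(2π) = 9275 Hz.

(a) f₀ = 8044 Hz  (b) Q = 0.8673  (c) BW = 9275 Hz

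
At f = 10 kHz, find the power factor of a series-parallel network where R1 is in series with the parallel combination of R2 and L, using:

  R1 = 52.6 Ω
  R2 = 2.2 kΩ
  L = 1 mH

Step 1 — Angular frequency: ω = 2π·f = 2π·1e+04 = 6.283e+04 rad/s.
Step 2 — Component impedances:
  R1: Z = R = 52.6 Ω
  R2: Z = R = 2200 Ω
  L: Z = jωL = j·6.283e+04·0.001 = 0 + j62.83 Ω
Step 3 — Parallel branch: R2 || L = 1/(1/R2 + 1/L) = 1.793 + j62.78 Ω.
Step 4 — Series with R1: Z_total = R1 + (R2 || L) = 54.39 + j62.78 Ω = 83.07∠49.1° Ω.
Step 5 — Power factor: PF = cos(φ) = Re(Z)/|Z| = 54.393/83.066 = 0.6548.
Step 6 — Type: Im(Z) = 62.78 ⇒ lagging (phase φ = 49.1°).

PF = 0.6548 (lagging, φ = 49.1°)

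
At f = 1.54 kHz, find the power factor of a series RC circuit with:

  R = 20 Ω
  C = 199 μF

Step 1 — Angular frequency: ω = 2π·f = 2π·1540 = 9676 rad/s.
Step 2 — Component impedances:
  R: Z = R = 20 Ω
  C: Z = 1/(jωC) = -j/(ω·C) = 0 - j0.5193 Ω
Step 3 — Series combination: Z_total = R + C = 20 - j0.5193 Ω = 20.01∠-1.5° Ω.
Step 4 — Power factor: PF = cos(φ) = Re(Z)/|Z| = 20/20.007 = 0.9997.
Step 5 — Type: Im(Z) = -0.5193 ⇒ leading (phase φ = -1.5°).

PF = 0.9997 (leading, φ = -1.5°)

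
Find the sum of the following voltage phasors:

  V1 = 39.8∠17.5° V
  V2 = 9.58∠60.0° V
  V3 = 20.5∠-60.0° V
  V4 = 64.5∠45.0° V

Step 1 — Convert each phasor to rectangular form:
  V1 = 39.8·(cos(17.5°) + j·sin(17.5°)) = 37.96 + j11.97 V
  V2 = 9.58·(cos(60.0°) + j·sin(60.0°)) = 4.79 + j8.297 V
  V3 = 20.5·(cos(-60.0°) + j·sin(-60.0°)) = 10.25 - j17.75 V
  V4 = 64.5·(cos(45.0°) + j·sin(45.0°)) = 45.61 + j45.61 V
Step 2 — Sum components: V_total = 98.61 + j48.12 V.
Step 3 — Convert to polar: |V_total| = 109.7 V, ∠V_total = 26.0°.

V_total = 109.7∠26.0° V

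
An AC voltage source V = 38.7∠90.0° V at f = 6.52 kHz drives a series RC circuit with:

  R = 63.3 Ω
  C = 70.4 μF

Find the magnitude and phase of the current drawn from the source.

Step 1 — Angular frequency: ω = 2π·f = 2π·6520 = 4.097e+04 rad/s.
Step 2 — Component impedances:
  R: Z = R = 63.3 Ω
  C: Z = 1/(jωC) = -j/(ω·C) = 0 - j0.3467 Ω
Step 3 — Series combination: Z_total = R + C = 63.3 - j0.3467 Ω = 63.3∠-0.3° Ω.
Step 4 — Source phasor: V = 38.7∠90.0° V = 0 + j38.7 V.
Step 5 — Ohm's law: I = V / Z_total = (0 + j38.7) / (63.3 - j0.3467) = -0.003349 + j0.6114 A.
Step 6 — Convert to polar: |I| = 0.6114 A, ∠I = 90.3°.

I = 0.6114∠90.3° A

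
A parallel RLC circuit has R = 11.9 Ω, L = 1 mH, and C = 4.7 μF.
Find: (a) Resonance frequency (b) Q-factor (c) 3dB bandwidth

Step 1 — Resonance: ω₀ = 1/√(LC) = 1/√(0.001·4.7e-06) = 1.459e+04 rad/s.
Step 2 — f₀ = ω₀/(2π) = 2322 Hz.
Step 3 — Parallel Q: Q = R/(ω₀L) = 11.9/(1.459e+04·0.001) = 0.8158.
Step 4 — Bandwidth: Δω = ω₀/Q = 1.788e+04 rad/s; BW = Δω/(2π) = 2846 Hz.

(a) f₀ = 2322 Hz  (b) Q = 0.8158  (c) BW = 2846 Hz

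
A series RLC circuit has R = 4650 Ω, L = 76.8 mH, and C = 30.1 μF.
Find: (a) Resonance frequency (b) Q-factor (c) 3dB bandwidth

Step 1 — Resonance: ω₀ = 1/√(LC) = 1/√(0.0768·3.01e-05) = 657.7 rad/s.
Step 2 — f₀ = ω₀/(2π) = 104.7 Hz.
Step 3 — Series Q: Q = ω₀L/R = 657.7·0.0768/4650 = 0.01086.
Step 4 — Bandwidth: Δω = ω₀/Q = 6.055e+04 rad/s; BW = Δω/(2π) = 9636 Hz.

(a) f₀ = 104.7 Hz  (b) Q = 0.01086  (c) BW = 9636 Hz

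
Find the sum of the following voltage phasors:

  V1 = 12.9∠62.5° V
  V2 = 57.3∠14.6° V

Step 1 — Convert each phasor to rectangular form:
  V1 = 12.9·(cos(62.5°) + j·sin(62.5°)) = 5.957 + j11.44 V
  V2 = 57.3·(cos(14.6°) + j·sin(14.6°)) = 55.45 + j14.44 V
Step 2 — Sum components: V_total = 61.41 + j25.89 V.
Step 3 — Convert to polar: |V_total| = 66.64 V, ∠V_total = 22.9°.

V_total = 66.64∠22.9° V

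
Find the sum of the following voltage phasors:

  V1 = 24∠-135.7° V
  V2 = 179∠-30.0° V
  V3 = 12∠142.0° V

Step 1 — Convert each phasor to rectangular form:
  V1 = 24·(cos(-135.7°) + j·sin(-135.7°)) = -17.18 - j16.76 V
  V2 = 179·(cos(-30.0°) + j·sin(-30.0°)) = 155 - j89.5 V
  V3 = 12·(cos(142.0°) + j·sin(142.0°)) = -9.456 + j7.388 V
Step 2 — Sum components: V_total = 128.4 - j98.87 V.
Step 3 — Convert to polar: |V_total| = 162 V, ∠V_total = -37.6°.

V_total = 162∠-37.6° V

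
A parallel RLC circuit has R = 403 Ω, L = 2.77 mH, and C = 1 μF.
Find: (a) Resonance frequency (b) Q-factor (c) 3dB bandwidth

Step 1 — Resonance: ω₀ = 1/√(LC) = 1/√(0.00277·1e-06) = 1.9e+04 rad/s.
Step 2 — f₀ = ω₀/(2π) = 3024 Hz.
Step 3 — Parallel Q: Q = R/(ω₀L) = 403/(1.9e+04·0.00277) = 7.657.
Step 4 — Bandwidth: Δω = ω₀/Q = 2481 rad/s; BW = Δω/(2π) = 394.9 Hz.

(a) f₀ = 3024 Hz  (b) Q = 7.657  (c) BW = 394.9 Hz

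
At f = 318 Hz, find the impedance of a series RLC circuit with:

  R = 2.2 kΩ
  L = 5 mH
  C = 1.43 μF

Step 1 — Angular frequency: ω = 2π·f = 2π·318 = 1998 rad/s.
Step 2 — Component impedances:
  R: Z = R = 2200 Ω
  L: Z = jωL = j·1998·0.005 = 0 + j9.99 Ω
  C: Z = 1/(jωC) = -j/(ω·C) = 0 - j350 Ω
Step 3 — Series combination: Z_total = R + L + C = 2200 - j340 Ω = 2226∠-8.8° Ω.

Z = 2200 - j340 Ω = 2226∠-8.8° Ω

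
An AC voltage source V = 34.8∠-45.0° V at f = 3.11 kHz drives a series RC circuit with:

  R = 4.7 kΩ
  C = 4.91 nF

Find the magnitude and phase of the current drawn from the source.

Step 1 — Angular frequency: ω = 2π·f = 2π·3110 = 1.954e+04 rad/s.
Step 2 — Component impedances:
  R: Z = R = 4700 Ω
  C: Z = 1/(jωC) = -j/(ω·C) = 0 - j1.042e+04 Ω
Step 3 — Series combination: Z_total = R + C = 4700 - j1.042e+04 Ω = 1.143e+04∠-65.7° Ω.
Step 4 — Source phasor: V = 34.8∠-45.0° V = 24.61 - j24.61 V.
Step 5 — Ohm's law: I = V / Z_total = (24.61 - j24.61) / (4700 - j1.042e+04) = 0.002847 + j0.001077 A.
Step 6 — Convert to polar: |I| = 0.003044 A, ∠I = 20.7°.

I = 0.003044∠20.7° A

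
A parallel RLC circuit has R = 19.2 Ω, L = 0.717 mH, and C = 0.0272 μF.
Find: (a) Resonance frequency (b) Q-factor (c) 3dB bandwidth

Step 1 — Resonance: ω₀ = 1/√(LC) = 1/√(0.000717·2.72e-08) = 2.264e+05 rad/s.
Step 2 — f₀ = ω₀/(2π) = 3.604e+04 Hz.
Step 3 — Parallel Q: Q = R/(ω₀L) = 19.2/(2.264e+05·0.000717) = 0.1183.
Step 4 — Bandwidth: Δω = ω₀/Q = 1.915e+06 rad/s; BW = Δω/(2π) = 3.048e+05 Hz.

(a) f₀ = 3.604e+04 Hz  (b) Q = 0.1183  (c) BW = 3.048e+05 Hz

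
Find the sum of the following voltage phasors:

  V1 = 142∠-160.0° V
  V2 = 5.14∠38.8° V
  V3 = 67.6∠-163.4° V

Step 1 — Convert each phasor to rectangular form:
  V1 = 142·(cos(-160.0°) + j·sin(-160.0°)) = -133.4 - j48.57 V
  V2 = 5.14·(cos(38.8°) + j·sin(38.8°)) = 4.006 + j3.221 V
  V3 = 67.6·(cos(-163.4°) + j·sin(-163.4°)) = -64.78 - j19.31 V
Step 2 — Sum components: V_total = -194.2 - j64.66 V.
Step 3 — Convert to polar: |V_total| = 204.7 V, ∠V_total = -161.6°.

V_total = 204.7∠-161.6° V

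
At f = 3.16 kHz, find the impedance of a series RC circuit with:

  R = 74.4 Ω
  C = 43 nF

Step 1 — Angular frequency: ω = 2π·f = 2π·3160 = 1.985e+04 rad/s.
Step 2 — Component impedances:
  R: Z = R = 74.4 Ω
  C: Z = 1/(jωC) = -j/(ω·C) = 0 - j1171 Ω
Step 3 — Series combination: Z_total = R + C = 74.4 - j1171 Ω = 1174∠-86.4° Ω.

Z = 74.4 - j1171 Ω = 1174∠-86.4° Ω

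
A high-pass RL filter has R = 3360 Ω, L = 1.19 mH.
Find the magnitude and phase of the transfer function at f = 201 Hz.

Step 1 — Angular frequency: ω = 2π·201 = 1263 rad/s.
Step 2 — Transfer function: H(jω) = jωL/(R + jωL).
Step 3 — Numerator jωL = j·1.503; denominator R + jωL = 3360 + j1.503.
Step 4 — H = 2.001e-07 + j0.0004473.
Step 5 — Magnitude: |H| = 0.0004473 (-67.0 dB); phase: φ = 90.0°.

|H| = 0.0004473 (-67.0 dB), φ = 90.0°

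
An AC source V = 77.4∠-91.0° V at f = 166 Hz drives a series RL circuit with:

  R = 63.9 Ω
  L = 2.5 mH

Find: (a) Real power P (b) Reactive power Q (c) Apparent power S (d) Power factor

Step 1 — Angular frequency: ω = 2π·f = 2π·166 = 1043 rad/s.
Step 2 — Component impedances:
  R: Z = R = 63.9 Ω
  L: Z = jωL = j·1043·0.0025 = 0 + j2.608 Ω
Step 3 — Series combination: Z_total = R + L = 63.9 + j2.608 Ω = 63.95∠2.3° Ω.
Step 4 — Source phasor: V = 77.4∠-91.0° V = -1.351 - j77.39 V.
Step 5 — Current: I = V / Z = -0.07044 - j1.208 A = 1.21∠-93.3° A.
Step 6 — Complex power: S = V·I* = 93.6 + j3.819 VA.
Step 7 — Real power: P = Re(S) = 93.6 W.
Step 8 — Reactive power: Q = Im(S) = 3.819 VAR.
Step 9 — Apparent power: |S| = 93.67 VA.
Step 10 — Power factor: PF = P/|S| = 0.9992 (lagging).

(a) P = 93.6 W  (b) Q = 3.819 VAR  (c) S = 93.67 VA  (d) PF = 0.9992 (lagging)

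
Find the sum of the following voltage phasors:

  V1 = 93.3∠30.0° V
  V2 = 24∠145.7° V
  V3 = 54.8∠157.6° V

Step 1 — Convert each phasor to rectangular form:
  V1 = 93.3·(cos(30.0°) + j·sin(30.0°)) = 80.8 + j46.65 V
  V2 = 24·(cos(145.7°) + j·sin(145.7°)) = -19.83 + j13.52 V
  V3 = 54.8·(cos(157.6°) + j·sin(157.6°)) = -50.67 + j20.88 V
Step 2 — Sum components: V_total = 10.31 + j81.06 V.
Step 3 — Convert to polar: |V_total| = 81.71 V, ∠V_total = 82.8°.

V_total = 81.71∠82.8° V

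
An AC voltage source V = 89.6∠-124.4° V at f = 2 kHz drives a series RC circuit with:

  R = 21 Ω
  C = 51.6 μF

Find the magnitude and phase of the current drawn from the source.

Step 1 — Angular frequency: ω = 2π·f = 2π·2000 = 1.257e+04 rad/s.
Step 2 — Component impedances:
  R: Z = R = 21 Ω
  C: Z = 1/(jωC) = -j/(ω·C) = 0 - j1.542 Ω
Step 3 — Series combination: Z_total = R + C = 21 - j1.542 Ω = 21.06∠-4.2° Ω.
Step 4 — Source phasor: V = 89.6∠-124.4° V = -50.62 - j73.93 V.
Step 5 — Ohm's law: I = V / Z_total = (-50.62 - j73.93) / (21 - j1.542) = -2.14 - j3.678 A.
Step 6 — Convert to polar: |I| = 4.255 A, ∠I = -120.2°.

I = 4.255∠-120.2° A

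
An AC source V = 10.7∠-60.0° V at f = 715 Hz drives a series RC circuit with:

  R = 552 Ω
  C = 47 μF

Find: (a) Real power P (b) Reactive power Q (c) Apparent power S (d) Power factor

Step 1 — Angular frequency: ω = 2π·f = 2π·715 = 4492 rad/s.
Step 2 — Component impedances:
  R: Z = R = 552 Ω
  C: Z = 1/(jωC) = -j/(ω·C) = 0 - j4.736 Ω
Step 3 — Series combination: Z_total = R + C = 552 - j4.736 Ω = 552∠-0.5° Ω.
Step 4 — Source phasor: V = 10.7∠-60.0° V = 5.35 - j9.266 V.
Step 5 — Current: I = V / Z = 0.009835 - j0.0167 A = 0.01938∠-59.5° A.
Step 6 — Complex power: S = V·I* = 0.2074 - j0.001779 VA.
Step 7 — Real power: P = Re(S) = 0.2074 W.
Step 8 — Reactive power: Q = Im(S) = -0.001779 VAR.
Step 9 — Apparent power: |S| = 0.2074 VA.
Step 10 — Power factor: PF = P/|S| = 1 (leading).

(a) P = 0.2074 W  (b) Q = -0.001779 VAR  (c) S = 0.2074 VA  (d) PF = 1 (leading)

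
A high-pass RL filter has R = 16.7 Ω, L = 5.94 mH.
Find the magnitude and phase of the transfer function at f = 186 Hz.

Step 1 — Angular frequency: ω = 2π·186 = 1169 rad/s.
Step 2 — Transfer function: H(jω) = jωL/(R + jωL).
Step 3 — Numerator jωL = j·6.942; denominator R + jωL = 16.7 + j6.942.
Step 4 — H = 0.1473 + j0.3544.
Step 5 — Magnitude: |H| = 0.3838 (-8.3 dB); phase: φ = 67.4°.

|H| = 0.3838 (-8.3 dB), φ = 67.4°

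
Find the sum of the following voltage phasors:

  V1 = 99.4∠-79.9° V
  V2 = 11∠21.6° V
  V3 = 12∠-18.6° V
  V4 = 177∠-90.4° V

Step 1 — Convert each phasor to rectangular form:
  V1 = 99.4·(cos(-79.9°) + j·sin(-79.9°)) = 17.43 - j97.86 V
  V2 = 11·(cos(21.6°) + j·sin(21.6°)) = 10.23 + j4.049 V
  V3 = 12·(cos(-18.6°) + j·sin(-18.6°)) = 11.37 - j3.828 V
  V4 = 177·(cos(-90.4°) + j·sin(-90.4°)) = -1.236 - j177 V
Step 2 — Sum components: V_total = 37.8 - j274.6 V.
Step 3 — Convert to polar: |V_total| = 277.2 V, ∠V_total = -82.2°.

V_total = 277.2∠-82.2° V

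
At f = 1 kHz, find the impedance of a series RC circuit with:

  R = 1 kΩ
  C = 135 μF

Step 1 — Angular frequency: ω = 2π·f = 2π·1000 = 6283 rad/s.
Step 2 — Component impedances:
  R: Z = R = 1000 Ω
  C: Z = 1/(jωC) = -j/(ω·C) = 0 - j1.179 Ω
Step 3 — Series combination: Z_total = R + C = 1000 - j1.179 Ω = 1000∠-0.1° Ω.

Z = 1000 - j1.179 Ω = 1000∠-0.1° Ω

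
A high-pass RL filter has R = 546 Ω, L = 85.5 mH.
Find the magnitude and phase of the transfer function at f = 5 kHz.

Step 1 — Angular frequency: ω = 2π·5000 = 3.142e+04 rad/s.
Step 2 — Transfer function: H(jω) = jωL/(R + jωL).
Step 3 — Numerator jωL = j·2686; denominator R + jωL = 546 + j2686.
Step 4 — H = 0.9603 + j0.1952.
Step 5 — Magnitude: |H| = 0.98 (-0.2 dB); phase: φ = 11.5°.

|H| = 0.98 (-0.2 dB), φ = 11.5°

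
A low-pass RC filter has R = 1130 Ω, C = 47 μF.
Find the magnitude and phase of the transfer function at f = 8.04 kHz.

Step 1 — Angular frequency: ω = 2π·8040 = 5.052e+04 rad/s.
Step 2 — Transfer function: H(jω) = 1/(1 + jωRC).
Step 3 — Denominator: 1 + jωRC = 1 + j·5.052e+04·1130·4.7e-05 = 1 + j2683.
Step 4 — H = 1.389e-07 - j0.0003727.
Step 5 — Magnitude: |H| = 0.0003727 (-68.6 dB); phase: φ = -90.0°.

|H| = 0.0003727 (-68.6 dB), φ = -90.0°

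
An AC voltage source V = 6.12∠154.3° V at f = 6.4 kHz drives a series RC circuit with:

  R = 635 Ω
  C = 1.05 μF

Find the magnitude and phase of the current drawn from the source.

Step 1 — Angular frequency: ω = 2π·f = 2π·6400 = 4.021e+04 rad/s.
Step 2 — Component impedances:
  R: Z = R = 635 Ω
  C: Z = 1/(jωC) = -j/(ω·C) = 0 - j23.68 Ω
Step 3 — Series combination: Z_total = R + C = 635 - j23.68 Ω = 635.4∠-2.1° Ω.
Step 4 — Source phasor: V = 6.12∠154.3° V = -5.515 + j2.654 V.
Step 5 — Ohm's law: I = V / Z_total = (-5.515 + j2.654) / (635 - j23.68) = -0.008828 + j0.00385 A.
Step 6 — Convert to polar: |I| = 0.009631 A, ∠I = 156.4°.

I = 0.009631∠156.4° A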